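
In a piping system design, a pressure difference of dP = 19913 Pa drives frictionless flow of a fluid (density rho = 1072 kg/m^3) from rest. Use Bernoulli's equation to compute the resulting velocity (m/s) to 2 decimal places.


v = sqrt(2*dP/rho)
v = sqrt(2*19913/1072)
v = sqrt(37.151119)
v = 6.10 m/s


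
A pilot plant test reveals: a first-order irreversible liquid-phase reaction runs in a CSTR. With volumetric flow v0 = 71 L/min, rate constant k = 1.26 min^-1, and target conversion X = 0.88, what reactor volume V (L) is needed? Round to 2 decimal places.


V = v0 * X / (k * (1 - X))
V = 71 * 0.88 / (1.26 * (1 - 0.88))
V = 62.48 / (1.26 * 0.12)
V = 62.48 / 0.1512
V = 413.23 L


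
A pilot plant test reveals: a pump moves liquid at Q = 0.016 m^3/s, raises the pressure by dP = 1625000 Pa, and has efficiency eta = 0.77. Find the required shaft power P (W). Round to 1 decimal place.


P = Q * dP / eta
P = 0.016 * 1625000 / 0.77
P = 26000.0 / 0.77
P = 33766.2 W


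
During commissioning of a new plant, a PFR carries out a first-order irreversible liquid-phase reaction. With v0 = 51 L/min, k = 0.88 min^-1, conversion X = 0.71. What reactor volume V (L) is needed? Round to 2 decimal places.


V = (v0/k) * ln(1/(1-X))
V = (51/0.88) * ln(1/(1-0.71))
V = 57.954545 * ln(3.448276)
V = 57.954545 * 1.237874
V = 71.74 L


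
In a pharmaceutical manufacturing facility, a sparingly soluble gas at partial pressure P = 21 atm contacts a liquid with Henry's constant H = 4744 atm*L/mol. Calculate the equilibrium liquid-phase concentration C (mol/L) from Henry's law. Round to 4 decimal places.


C = P / H
C = 21 / 4744
C = 0.0044 mol/L


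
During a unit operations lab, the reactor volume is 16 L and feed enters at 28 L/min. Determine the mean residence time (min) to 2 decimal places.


tau = V / v0
tau = 16 / 28
tau = 0.57 min


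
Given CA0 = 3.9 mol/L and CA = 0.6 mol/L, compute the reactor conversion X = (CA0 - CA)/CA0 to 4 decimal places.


X = (CA0 - CA) / CA0
X = (3.9 - 0.6) / 3.9
X = 3.3 / 3.9
X = 0.8462


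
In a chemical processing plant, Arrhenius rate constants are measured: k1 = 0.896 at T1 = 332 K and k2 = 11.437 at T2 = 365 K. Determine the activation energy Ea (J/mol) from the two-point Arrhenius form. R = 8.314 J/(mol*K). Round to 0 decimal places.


Ea = R * ln(k2/k1) / (1/T1 - 1/T2)
ln(k2/k1) = ln(11.437/0.896) = 2.5466686
1/T1 - 1/T2 = 1/332 - 1/365 = 0.000272322165
Ea = 8.314 * 2.5466686 / 0.000272322165
Ea = 77750 J/mol


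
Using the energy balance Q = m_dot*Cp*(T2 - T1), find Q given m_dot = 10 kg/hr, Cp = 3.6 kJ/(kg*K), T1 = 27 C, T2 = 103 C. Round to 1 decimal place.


Q = m_dot * Cp * (T2 - T1)
Q = 10 * 3.6 * (103 - 27)
Q = 10 * 3.6 * 76
Q = 2736.0 kJ/hr


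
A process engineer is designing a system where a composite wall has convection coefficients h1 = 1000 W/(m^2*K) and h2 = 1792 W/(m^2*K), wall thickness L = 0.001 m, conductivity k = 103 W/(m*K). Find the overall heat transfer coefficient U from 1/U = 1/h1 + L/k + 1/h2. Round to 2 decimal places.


1/U = 1/h1 + L/k + 1/h2
1/U = 1/1000 + 0.001/103 + 1/1792
1/U = 0.001 + 9.7087e-06 + 0.0005580357
1/U = 0.0015677444
U = 637.86 W/(m^2*K)


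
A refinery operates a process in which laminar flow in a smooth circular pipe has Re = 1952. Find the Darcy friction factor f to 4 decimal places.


f = 64 / Re
f = 64 / 1952
f = 0.0328


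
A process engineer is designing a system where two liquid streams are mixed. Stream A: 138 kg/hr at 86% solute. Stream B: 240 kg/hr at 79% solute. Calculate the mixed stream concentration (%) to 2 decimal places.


Mass balance on solute: F1*x1 + F2*x2 = F3*x3
F3 = F1 + F2 = 138 + 240 = 378 kg/hr
x3 = (F1*x1 + F2*x2)/F3
x3 = (138*0.86 + 240*0.79) / 378
x3 = 81.56%


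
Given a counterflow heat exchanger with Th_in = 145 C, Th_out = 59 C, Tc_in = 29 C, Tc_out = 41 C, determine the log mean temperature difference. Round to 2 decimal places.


dT1 = Th_in - Tc_out = 145 - 41 = 104
dT2 = Th_out - Tc_in = 59 - 29 = 30
LMTD = (dT1 - dT2) / ln(dT1/dT2)
LMTD = (104 - 30) / ln(104/30)
LMTD = 59.52 K


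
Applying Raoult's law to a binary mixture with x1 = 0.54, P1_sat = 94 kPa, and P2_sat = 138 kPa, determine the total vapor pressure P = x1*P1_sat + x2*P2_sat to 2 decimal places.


P = x1*P1_sat + x2*P2_sat
x2 = 1 - x1 = 1 - 0.54 = 0.46
P = 0.54*94 + 0.46*138
P = 50.76 + 63.48
P = 114.24 kPa


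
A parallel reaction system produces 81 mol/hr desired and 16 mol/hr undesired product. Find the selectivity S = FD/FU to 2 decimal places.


S = desired product rate / undesired product rate
S = 81 / 16
S = 5.06


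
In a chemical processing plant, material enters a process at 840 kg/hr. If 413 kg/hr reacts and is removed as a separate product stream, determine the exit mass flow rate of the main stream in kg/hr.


Steady-state mass balance on the main outlet: F_out = F_in - F_removed
F_out = 840 - 413
F_out = 427 kg/hr


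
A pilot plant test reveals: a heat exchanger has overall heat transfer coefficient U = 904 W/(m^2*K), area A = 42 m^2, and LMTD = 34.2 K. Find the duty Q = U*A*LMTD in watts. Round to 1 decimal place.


Q = U * A * LMTD
Q = 904 * 42 * 34.2
Q = 1298505.6 W


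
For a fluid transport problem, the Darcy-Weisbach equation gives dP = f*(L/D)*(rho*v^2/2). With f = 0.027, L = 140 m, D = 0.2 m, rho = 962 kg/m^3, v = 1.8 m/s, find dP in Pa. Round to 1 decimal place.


dP = f * (L/D) * (rho*v^2/2)
dP = 0.027 * (140/0.2) * (962*1.8^2/2)
L/D = 700.0
rho*v^2/2 = 962*3.24/2 = 1558.44
dP = 0.027 * 700.0 * 1558.44
dP = 29454.5 Pa


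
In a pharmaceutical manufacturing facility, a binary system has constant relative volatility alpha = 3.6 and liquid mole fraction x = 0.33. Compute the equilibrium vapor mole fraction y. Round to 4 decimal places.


y = alpha*x / (1 + (alpha-1)*x)
y = 3.6*0.33 / (1 + (3.6-1)*0.33)
y = 1.188 / (1 + 0.858)
y = 1.188 / 1.858
y = 0.6394


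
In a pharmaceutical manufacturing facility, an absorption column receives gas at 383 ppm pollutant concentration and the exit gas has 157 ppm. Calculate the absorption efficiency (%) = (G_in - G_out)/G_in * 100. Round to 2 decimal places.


Efficiency = (G_in - G_out) / G_in * 100%
Efficiency = (383 - 157) / 383 * 100
Efficiency = 226 / 383 * 100
Efficiency = 59.01%


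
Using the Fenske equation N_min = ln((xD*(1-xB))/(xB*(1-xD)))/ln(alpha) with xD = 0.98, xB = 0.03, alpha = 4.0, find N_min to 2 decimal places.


N_min = ln((xD*(1-xB))/(xB*(1-xD))) / ln(alpha)
Numerator inside ln: 0.9506 / 0.0006 = 1584.333333
ln(1584.333333) = 7.367919
ln(alpha) = ln(4.0) = 1.386294
N_min = 7.367919 / 1.386294 = 5.31


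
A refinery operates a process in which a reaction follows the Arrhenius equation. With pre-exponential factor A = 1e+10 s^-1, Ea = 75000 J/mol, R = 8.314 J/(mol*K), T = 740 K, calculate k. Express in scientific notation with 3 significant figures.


k = A * exp(-Ea/(R*T))
k = 1e+10 * exp(-75000 / (8.314 * 740))
k = 1e+10 * exp(-12.190444)
k = 5.08e+04


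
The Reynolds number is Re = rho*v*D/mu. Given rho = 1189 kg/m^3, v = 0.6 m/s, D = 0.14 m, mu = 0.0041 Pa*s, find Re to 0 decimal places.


Re = rho * v * D / mu
Re = 1189 * 0.6 * 0.14 / 0.0041
Re = 99.876 / 0.0041
Re = 24360


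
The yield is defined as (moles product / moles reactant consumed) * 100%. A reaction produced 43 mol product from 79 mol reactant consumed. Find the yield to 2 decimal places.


Yield = (moles product / moles consumed) * 100%
Yield = (43 / 79) * 100
Yield = 0.5443 * 100
Yield = 54.43%


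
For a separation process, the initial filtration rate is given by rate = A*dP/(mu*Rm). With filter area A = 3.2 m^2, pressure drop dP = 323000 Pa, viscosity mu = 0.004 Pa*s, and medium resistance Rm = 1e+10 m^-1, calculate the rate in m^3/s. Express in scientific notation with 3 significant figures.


rate = A * dP / (mu * Rm)
rate = 3.2 * 323000 / (0.004 * 1e+10)
rate = 1033600.0 / 4.000e+07
rate = 2.58e-02 m^3/s


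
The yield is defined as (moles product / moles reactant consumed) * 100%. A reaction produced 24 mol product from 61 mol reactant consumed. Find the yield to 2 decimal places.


Yield = (moles product / moles consumed) * 100%
Yield = (24 / 61) * 100
Yield = 0.3934 * 100
Yield = 39.34%


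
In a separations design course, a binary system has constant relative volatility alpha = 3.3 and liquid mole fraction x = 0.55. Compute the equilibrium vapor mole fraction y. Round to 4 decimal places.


y = alpha*x / (1 + (alpha-1)*x)
y = 3.3*0.55 / (1 + (3.3-1)*0.55)
y = 1.815 / (1 + 1.265)
y = 1.815 / 2.265
y = 0.8013


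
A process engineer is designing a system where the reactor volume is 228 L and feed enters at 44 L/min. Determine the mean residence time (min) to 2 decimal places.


tau = V / v0
tau = 228 / 44
tau = 5.18 min


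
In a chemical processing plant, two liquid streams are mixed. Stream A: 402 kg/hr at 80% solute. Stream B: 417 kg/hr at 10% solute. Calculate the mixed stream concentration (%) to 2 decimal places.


Mass balance on solute: F1*x1 + F2*x2 = F3*x3
F3 = F1 + F2 = 402 + 417 = 819 kg/hr
x3 = (F1*x1 + F2*x2)/F3
x3 = (402*0.8 + 417*0.1) / 819
x3 = 44.36%


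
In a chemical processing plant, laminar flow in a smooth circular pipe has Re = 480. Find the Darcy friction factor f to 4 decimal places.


f = 64 / Re
f = 64 / 480
f = 0.1333


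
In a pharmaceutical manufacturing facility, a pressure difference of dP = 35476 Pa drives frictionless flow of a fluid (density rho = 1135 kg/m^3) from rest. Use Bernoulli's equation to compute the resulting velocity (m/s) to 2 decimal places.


v = sqrt(2*dP/rho)
v = sqrt(2*35476/1135)
v = sqrt(62.512775)
v = 7.91 m/s


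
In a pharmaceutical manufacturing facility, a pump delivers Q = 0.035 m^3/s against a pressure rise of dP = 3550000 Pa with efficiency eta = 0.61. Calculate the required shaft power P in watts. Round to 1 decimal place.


P = Q * dP / eta
P = 0.035 * 3550000 / 0.61
P = 124250.0 / 0.61
P = 203688.5 W


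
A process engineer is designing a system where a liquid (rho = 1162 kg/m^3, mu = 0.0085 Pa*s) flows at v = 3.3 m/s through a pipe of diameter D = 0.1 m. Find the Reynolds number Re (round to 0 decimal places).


Re = rho * v * D / mu
Re = 1162 * 3.3 * 0.1 / 0.0085
Re = 383.46 / 0.0085
Re = 45113


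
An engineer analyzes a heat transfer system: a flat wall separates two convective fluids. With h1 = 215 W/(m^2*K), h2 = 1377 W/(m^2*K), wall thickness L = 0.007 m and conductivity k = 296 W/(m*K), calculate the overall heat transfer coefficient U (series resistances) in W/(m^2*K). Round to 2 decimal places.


1/U = 1/h1 + L/k + 1/h2
1/U = 1/215 + 0.007/296 + 1/1377
1/U = 0.0046511628 + 2.36486e-05 + 0.0007262164
1/U = 0.0054010278
U = 185.15 W/(m^2*K)


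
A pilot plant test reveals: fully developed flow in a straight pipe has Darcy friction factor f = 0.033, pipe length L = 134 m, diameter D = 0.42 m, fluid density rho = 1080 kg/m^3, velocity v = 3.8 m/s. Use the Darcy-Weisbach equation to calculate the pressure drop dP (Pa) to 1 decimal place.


dP = f * (L/D) * (rho*v^2/2)
dP = 0.033 * (134/0.42) * (1080*3.8^2/2)
L/D = 319.04761905
rho*v^2/2 = 1080*14.44/2 = 7797.6
dP = 0.033 * 319.04761905 * 7797.6
dP = 82097.6 Pa


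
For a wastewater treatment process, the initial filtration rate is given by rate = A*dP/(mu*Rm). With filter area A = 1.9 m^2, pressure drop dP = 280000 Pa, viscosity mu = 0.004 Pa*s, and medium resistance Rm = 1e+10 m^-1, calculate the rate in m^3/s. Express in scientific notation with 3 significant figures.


rate = A * dP / (mu * Rm)
rate = 1.9 * 280000 / (0.004 * 1e+10)
rate = 532000.0 / 4.000e+07
rate = 1.33e-02 m^3/s


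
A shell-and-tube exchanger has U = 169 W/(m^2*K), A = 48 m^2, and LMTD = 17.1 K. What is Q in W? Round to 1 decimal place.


Q = U * A * LMTD
Q = 169 * 48 * 17.1
Q = 138715.2 W


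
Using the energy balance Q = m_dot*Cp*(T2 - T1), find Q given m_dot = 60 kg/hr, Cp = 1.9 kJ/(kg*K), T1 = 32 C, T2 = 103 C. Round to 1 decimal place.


Q = m_dot * Cp * (T2 - T1)
Q = 60 * 1.9 * (103 - 32)
Q = 60 * 1.9 * 71
Q = 8094.0 kJ/hr


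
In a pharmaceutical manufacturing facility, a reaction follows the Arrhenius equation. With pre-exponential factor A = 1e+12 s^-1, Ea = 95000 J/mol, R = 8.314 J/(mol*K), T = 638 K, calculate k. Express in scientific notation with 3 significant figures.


k = A * exp(-Ea/(R*T))
k = 1e+12 * exp(-95000 / (8.314 * 638))
k = 1e+12 * exp(-17.90989)
k = 1.67e+04


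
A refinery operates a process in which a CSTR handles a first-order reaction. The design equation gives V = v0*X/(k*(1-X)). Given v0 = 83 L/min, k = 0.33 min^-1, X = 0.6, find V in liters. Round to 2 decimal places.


V = v0 * X / (k * (1 - X))
V = 83 * 0.6 / (0.33 * (1 - 0.6))
V = 49.8 / (0.33 * 0.4)
V = 49.8 / 0.132
V = 377.27 L


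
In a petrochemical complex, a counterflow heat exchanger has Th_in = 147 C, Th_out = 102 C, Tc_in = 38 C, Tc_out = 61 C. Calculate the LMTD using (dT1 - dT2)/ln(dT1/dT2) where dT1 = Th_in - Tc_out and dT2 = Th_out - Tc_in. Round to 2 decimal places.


dT1 = Th_in - Tc_out = 147 - 61 = 86
dT2 = Th_out - Tc_in = 102 - 38 = 64
LMTD = (dT1 - dT2) / ln(dT1/dT2)
LMTD = (86 - 64) / ln(86/64)
LMTD = 74.46 K


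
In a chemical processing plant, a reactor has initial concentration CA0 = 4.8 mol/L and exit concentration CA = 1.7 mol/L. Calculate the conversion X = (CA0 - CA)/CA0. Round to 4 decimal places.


X = (CA0 - CA) / CA0
X = (4.8 - 1.7) / 4.8
X = 3.1 / 4.8
X = 0.6458


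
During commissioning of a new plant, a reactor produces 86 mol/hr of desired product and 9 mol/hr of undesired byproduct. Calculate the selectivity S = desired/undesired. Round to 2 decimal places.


S = desired product rate / undesired product rate
S = 86 / 9
S = 9.56


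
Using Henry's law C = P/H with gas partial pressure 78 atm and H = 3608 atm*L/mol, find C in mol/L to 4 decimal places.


C = P / H
C = 78 / 3608
C = 0.0216 mol/L


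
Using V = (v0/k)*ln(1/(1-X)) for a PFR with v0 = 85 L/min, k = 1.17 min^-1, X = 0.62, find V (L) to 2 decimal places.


V = (v0/k) * ln(1/(1-X))
V = (85/1.17) * ln(1/(1-0.62))
V = 72.649573 * ln(2.631579)
V = 72.649573 * 0.967584
V = 70.29 L


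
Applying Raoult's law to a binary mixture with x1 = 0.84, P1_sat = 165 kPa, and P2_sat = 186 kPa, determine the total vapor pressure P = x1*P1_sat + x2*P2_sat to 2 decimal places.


P = x1*P1_sat + x2*P2_sat
x2 = 1 - x1 = 1 - 0.84 = 0.16
P = 0.84*165 + 0.16*186
P = 138.6 + 29.76
P = 168.36 kPa


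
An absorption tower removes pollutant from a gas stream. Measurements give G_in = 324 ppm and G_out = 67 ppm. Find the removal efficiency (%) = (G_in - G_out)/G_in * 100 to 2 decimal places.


Efficiency = (G_in - G_out) / G_in * 100%
Efficiency = (324 - 67) / 324 * 100
Efficiency = 257 / 324 * 100
Efficiency = 79.32%


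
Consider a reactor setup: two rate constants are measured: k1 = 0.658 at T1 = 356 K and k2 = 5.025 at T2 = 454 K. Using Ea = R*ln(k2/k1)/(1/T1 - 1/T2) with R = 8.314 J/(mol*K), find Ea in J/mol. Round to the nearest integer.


Ea = R * ln(k2/k1) / (1/T1 - 1/T2)
ln(k2/k1) = ln(5.025/0.658) = 2.0329758
1/T1 - 1/T2 = 1/356 - 1/454 = 0.000606345592
Ea = 8.314 * 2.0329758 / 0.000606345592
Ea = 27875 J/mol


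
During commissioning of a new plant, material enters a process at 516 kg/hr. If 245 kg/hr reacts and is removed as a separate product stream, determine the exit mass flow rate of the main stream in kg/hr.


Steady-state mass balance on the main outlet: F_out = F_in - F_removed
F_out = 516 - 245
F_out = 271 kg/hr


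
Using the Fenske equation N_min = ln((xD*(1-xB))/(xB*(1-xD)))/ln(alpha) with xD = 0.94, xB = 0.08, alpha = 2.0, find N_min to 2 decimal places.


N_min = ln((xD*(1-xB))/(xB*(1-xD))) / ln(alpha)
Numerator inside ln: 0.8648 / 0.0048 = 180.166667
ln(180.166667) = 5.193882
ln(alpha) = ln(2.0) = 0.693147
N_min = 5.193882 / 0.693147 = 7.49


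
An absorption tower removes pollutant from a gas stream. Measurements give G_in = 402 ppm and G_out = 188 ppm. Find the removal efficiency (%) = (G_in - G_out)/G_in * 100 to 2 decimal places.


Efficiency = (G_in - G_out) / G_in * 100%
Efficiency = (402 - 188) / 402 * 100
Efficiency = 214 / 402 * 100
Efficiency = 53.23%


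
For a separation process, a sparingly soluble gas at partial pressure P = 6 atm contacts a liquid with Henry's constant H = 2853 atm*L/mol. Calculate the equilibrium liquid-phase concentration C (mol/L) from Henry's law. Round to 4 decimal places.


C = P / H
C = 6 / 2853
C = 0.0021 mol/L


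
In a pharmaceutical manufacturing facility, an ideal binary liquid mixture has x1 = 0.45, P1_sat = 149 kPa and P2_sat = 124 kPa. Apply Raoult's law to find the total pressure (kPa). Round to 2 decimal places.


P = x1*P1_sat + x2*P2_sat
x2 = 1 - x1 = 1 - 0.45 = 0.55
P = 0.45*149 + 0.55*124
P = 67.05 + 68.2
P = 135.25 kPa


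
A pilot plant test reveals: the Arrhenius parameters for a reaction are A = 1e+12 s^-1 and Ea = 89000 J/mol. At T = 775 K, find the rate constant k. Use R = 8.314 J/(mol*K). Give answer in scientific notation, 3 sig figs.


k = A * exp(-Ea/(R*T))
k = 1e+12 * exp(-89000 / (8.314 * 775))
k = 1e+12 * exp(-13.812691)
k = 1.00e+06


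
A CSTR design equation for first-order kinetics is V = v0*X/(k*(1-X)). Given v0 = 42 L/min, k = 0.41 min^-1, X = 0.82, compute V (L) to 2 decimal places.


V = v0 * X / (k * (1 - X))
V = 42 * 0.82 / (0.41 * (1 - 0.82))
V = 34.44 / (0.41 * 0.18)
V = 34.44 / 0.0738
V = 466.67 L


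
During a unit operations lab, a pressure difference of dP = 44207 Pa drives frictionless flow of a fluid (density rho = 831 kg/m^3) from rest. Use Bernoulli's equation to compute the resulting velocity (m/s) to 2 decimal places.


v = sqrt(2*dP/rho)
v = sqrt(2*44207/831)
v = sqrt(106.394705)
v = 10.31 m/s


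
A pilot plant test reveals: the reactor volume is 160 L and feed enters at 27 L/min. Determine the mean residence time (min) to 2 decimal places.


tau = V / v0
tau = 160 / 27
tau = 5.93 min


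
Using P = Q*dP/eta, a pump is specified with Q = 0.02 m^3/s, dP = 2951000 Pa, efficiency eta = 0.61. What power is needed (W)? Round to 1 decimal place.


P = Q * dP / eta
P = 0.02 * 2951000 / 0.61
P = 59020.0 / 0.61
P = 96754.1 W


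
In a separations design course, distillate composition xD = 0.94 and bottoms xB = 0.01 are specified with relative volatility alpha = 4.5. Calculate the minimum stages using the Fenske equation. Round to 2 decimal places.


N_min = ln((xD*(1-xB))/(xB*(1-xD))) / ln(alpha)
Numerator inside ln: 0.9306 / 0.0006 = 1551.0
ln(1551.0) = 7.346655
ln(alpha) = ln(4.5) = 1.504077
N_min = 7.346655 / 1.504077 = 4.88


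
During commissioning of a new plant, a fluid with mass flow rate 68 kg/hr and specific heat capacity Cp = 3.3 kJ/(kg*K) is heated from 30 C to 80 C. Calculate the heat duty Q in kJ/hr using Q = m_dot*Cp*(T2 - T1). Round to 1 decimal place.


Q = m_dot * Cp * (T2 - T1)
Q = 68 * 3.3 * (80 - 30)
Q = 68 * 3.3 * 50
Q = 11220.0 kJ/hr


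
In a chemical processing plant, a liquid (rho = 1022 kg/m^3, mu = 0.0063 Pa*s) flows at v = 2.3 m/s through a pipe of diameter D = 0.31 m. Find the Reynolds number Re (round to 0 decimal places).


Re = rho * v * D / mu
Re = 1022 * 2.3 * 0.31 / 0.0063
Re = 728.686 / 0.0063
Re = 115664


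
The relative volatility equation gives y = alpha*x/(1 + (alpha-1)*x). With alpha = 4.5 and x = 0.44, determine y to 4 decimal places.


y = alpha*x / (1 + (alpha-1)*x)
y = 4.5*0.44 / (1 + (4.5-1)*0.44)
y = 1.98 / (1 + 1.54)
y = 1.98 / 2.54
y = 0.7795


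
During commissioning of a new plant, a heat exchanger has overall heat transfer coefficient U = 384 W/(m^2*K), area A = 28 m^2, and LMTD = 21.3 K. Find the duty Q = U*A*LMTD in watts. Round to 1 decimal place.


Q = U * A * LMTD
Q = 384 * 28 * 21.3
Q = 229017.6 W


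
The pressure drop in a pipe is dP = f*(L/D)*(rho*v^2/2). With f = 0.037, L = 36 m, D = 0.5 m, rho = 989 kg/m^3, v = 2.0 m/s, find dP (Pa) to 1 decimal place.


dP = f * (L/D) * (rho*v^2/2)
dP = 0.037 * (36/0.5) * (989*2.0^2/2)
L/D = 72.0
rho*v^2/2 = 989*4.0/2 = 1978.0
dP = 0.037 * 72.0 * 1978.0
dP = 5269.4 Pa


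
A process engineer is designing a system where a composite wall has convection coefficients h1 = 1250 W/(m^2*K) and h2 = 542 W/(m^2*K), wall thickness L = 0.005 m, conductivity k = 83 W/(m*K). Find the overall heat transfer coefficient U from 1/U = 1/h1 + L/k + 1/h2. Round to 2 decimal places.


1/U = 1/h1 + L/k + 1/h2
1/U = 1/1250 + 0.005/83 + 1/542
1/U = 0.0008 + 6.0241e-05 + 0.0018450185
1/U = 0.0027052595
U = 369.65 W/(m^2*K)


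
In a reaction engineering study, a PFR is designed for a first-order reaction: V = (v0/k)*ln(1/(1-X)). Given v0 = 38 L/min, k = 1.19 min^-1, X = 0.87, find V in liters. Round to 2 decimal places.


V = (v0/k) * ln(1/(1-X))
V = (38/1.19) * ln(1/(1-0.87))
V = 31.932773 * ln(7.692308)
V = 31.932773 * 2.040221
V = 65.15 L


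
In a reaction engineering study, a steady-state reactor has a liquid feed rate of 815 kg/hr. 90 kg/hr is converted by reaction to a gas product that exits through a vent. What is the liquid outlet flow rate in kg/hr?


Steady-state mass balance on the main outlet: F_out = F_in - F_removed
F_out = 815 - 90
F_out = 725 kg/hr


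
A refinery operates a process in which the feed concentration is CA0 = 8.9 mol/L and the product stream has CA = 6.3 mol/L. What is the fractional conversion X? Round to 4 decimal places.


X = (CA0 - CA) / CA0
X = (8.9 - 6.3) / 8.9
X = 2.6 / 8.9
X = 0.2921


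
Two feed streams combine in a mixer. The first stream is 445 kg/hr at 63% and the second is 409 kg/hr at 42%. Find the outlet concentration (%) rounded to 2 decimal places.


Mass balance on solute: F1*x1 + F2*x2 = F3*x3
F3 = F1 + F2 = 445 + 409 = 854 kg/hr
x3 = (F1*x1 + F2*x2)/F3
x3 = (445*0.63 + 409*0.42) / 854
x3 = 52.94%


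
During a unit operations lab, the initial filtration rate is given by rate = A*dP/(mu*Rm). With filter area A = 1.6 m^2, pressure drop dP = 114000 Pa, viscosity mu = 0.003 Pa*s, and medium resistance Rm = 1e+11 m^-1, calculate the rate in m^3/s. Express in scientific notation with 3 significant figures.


rate = A * dP / (mu * Rm)
rate = 1.6 * 114000 / (0.003 * 1e+11)
rate = 182400.0 / 3.000e+08
rate = 6.08e-04 m^3/s


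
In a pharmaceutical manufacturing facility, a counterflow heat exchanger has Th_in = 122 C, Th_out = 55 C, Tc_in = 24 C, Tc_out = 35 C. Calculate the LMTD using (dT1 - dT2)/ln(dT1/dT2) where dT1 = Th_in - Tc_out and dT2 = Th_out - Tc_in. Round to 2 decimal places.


dT1 = Th_in - Tc_out = 122 - 35 = 87
dT2 = Th_out - Tc_in = 55 - 24 = 31
LMTD = (dT1 - dT2) / ln(dT1/dT2)
LMTD = (87 - 31) / ln(87/31)
LMTD = 54.27 K


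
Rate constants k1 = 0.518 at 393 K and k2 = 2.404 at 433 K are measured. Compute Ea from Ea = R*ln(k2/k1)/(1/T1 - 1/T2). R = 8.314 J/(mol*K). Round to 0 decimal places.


Ea = R * ln(k2/k1) / (1/T1 - 1/T2)
ln(k2/k1) = ln(2.404/0.518) = 1.5349141
1/T1 - 1/T2 = 1/393 - 1/433 = 0.00023506044
Ea = 8.314 * 1.5349141 / 0.00023506044
Ea = 54289 J/mol


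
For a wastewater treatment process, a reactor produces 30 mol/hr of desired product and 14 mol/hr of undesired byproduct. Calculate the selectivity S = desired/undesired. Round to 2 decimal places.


S = desired product rate / undesired product rate
S = 30 / 14
S = 2.14


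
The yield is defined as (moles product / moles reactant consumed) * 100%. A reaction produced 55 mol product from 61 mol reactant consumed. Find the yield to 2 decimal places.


Yield = (moles product / moles consumed) * 100%
Yield = (55 / 61) * 100
Yield = 0.9016 * 100
Yield = 90.16%


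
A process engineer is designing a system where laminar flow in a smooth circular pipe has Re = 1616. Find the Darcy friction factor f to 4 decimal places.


f = 64 / Re
f = 64 / 1616
f = 0.0396


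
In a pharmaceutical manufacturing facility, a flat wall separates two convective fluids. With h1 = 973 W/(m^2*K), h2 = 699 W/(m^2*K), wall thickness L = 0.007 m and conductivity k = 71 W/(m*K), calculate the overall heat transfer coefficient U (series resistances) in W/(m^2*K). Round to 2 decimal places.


1/U = 1/h1 + L/k + 1/h2
1/U = 1/973 + 0.007/71 + 1/699
1/U = 0.0010277492 + 9.85915e-05 + 0.0014306152
1/U = 0.0025569559
U = 391.09 W/(m^2*K)


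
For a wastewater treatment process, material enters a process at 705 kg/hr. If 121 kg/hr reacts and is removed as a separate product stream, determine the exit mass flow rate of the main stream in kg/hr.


Steady-state mass balance on the main outlet: F_out = F_in - F_removed
F_out = 705 - 121
F_out = 584 kg/hr


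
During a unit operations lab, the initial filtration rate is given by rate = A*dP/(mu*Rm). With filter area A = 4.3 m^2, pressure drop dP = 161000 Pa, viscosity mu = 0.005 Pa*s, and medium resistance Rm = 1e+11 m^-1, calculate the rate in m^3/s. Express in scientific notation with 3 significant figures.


rate = A * dP / (mu * Rm)
rate = 4.3 * 161000 / (0.005 * 1e+11)
rate = 692300.0 / 5.000e+08
rate = 1.38e-03 m^3/s


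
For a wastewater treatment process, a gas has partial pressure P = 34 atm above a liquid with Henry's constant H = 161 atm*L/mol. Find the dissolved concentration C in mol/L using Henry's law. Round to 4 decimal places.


C = P / H
C = 34 / 161
C = 0.2112 mol/L


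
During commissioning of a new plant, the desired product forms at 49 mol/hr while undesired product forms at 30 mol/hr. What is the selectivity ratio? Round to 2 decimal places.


S = desired product rate / undesired product rate
S = 49 / 30
S = 1.63


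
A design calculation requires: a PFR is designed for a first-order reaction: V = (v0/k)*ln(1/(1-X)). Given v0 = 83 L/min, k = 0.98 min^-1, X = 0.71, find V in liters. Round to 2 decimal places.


V = (v0/k) * ln(1/(1-X))
V = (83/0.98) * ln(1/(1-0.71))
V = 84.693878 * ln(3.448276)
V = 84.693878 * 1.237874
V = 104.84 L


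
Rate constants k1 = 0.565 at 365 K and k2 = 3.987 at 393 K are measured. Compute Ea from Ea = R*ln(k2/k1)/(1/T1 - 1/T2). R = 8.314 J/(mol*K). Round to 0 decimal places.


Ea = R * ln(k2/k1) / (1/T1 - 1/T2)
ln(k2/k1) = ln(3.987/0.565) = 1.9539686
1/T1 - 1/T2 = 1/365 - 1/393 = 0.000195196765
Ea = 8.314 * 1.9539686 / 0.000195196765
Ea = 83225 J/mol


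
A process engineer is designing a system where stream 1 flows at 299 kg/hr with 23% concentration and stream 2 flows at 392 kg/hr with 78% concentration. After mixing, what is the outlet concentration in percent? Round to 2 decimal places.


Mass balance on solute: F1*x1 + F2*x2 = F3*x3
F3 = F1 + F2 = 299 + 392 = 691 kg/hr
x3 = (F1*x1 + F2*x2)/F3
x3 = (299*0.23 + 392*0.78) / 691
x3 = 54.20%


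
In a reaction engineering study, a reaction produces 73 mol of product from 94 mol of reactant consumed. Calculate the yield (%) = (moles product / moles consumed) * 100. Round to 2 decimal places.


Yield = (moles product / moles consumed) * 100%
Yield = (73 / 94) * 100
Yield = 0.7766 * 100
Yield = 77.66%


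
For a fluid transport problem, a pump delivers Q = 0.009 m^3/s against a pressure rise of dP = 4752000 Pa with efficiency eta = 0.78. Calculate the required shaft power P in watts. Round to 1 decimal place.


P = Q * dP / eta
P = 0.009 * 4752000 / 0.78
P = 42768.0 / 0.78
P = 54830.8 W


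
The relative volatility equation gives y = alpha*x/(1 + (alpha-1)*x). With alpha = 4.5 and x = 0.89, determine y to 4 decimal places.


y = alpha*x / (1 + (alpha-1)*x)
y = 4.5*0.89 / (1 + (4.5-1)*0.89)
y = 4.005 / (1 + 3.115)
y = 4.005 / 4.115
y = 0.9733


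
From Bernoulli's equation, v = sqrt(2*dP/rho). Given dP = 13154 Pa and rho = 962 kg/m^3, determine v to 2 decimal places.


v = sqrt(2*dP/rho)
v = sqrt(2*13154/962)
v = sqrt(27.347193)
v = 5.23 m/s


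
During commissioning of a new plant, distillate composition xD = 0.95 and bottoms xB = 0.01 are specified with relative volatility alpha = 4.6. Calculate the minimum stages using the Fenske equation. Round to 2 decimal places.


N_min = ln((xD*(1-xB))/(xB*(1-xD))) / ln(alpha)
Numerator inside ln: 0.9405 / 0.0005 = 1881.0
ln(1881.0) = 7.539559
ln(alpha) = ln(4.6) = 1.526056
N_min = 7.539559 / 1.526056 = 4.94


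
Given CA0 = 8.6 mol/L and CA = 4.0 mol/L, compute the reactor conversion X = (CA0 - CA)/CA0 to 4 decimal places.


X = (CA0 - CA) / CA0
X = (8.6 - 4.0) / 8.6
X = 4.6 / 8.6
X = 0.5349


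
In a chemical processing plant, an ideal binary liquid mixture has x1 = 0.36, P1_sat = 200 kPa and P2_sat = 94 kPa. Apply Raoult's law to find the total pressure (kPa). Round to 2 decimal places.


P = x1*P1_sat + x2*P2_sat
x2 = 1 - x1 = 1 - 0.36 = 0.64
P = 0.36*200 + 0.64*94
P = 72.0 + 60.16
P = 132.16 kPa


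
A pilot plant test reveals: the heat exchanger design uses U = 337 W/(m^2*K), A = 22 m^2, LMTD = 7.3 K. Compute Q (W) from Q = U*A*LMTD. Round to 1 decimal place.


Q = U * A * LMTD
Q = 337 * 22 * 7.3
Q = 54122.2 W


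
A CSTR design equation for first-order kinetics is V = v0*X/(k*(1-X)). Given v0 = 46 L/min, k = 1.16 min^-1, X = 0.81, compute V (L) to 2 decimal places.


V = v0 * X / (k * (1 - X))
V = 46 * 0.81 / (1.16 * (1 - 0.81))
V = 37.26 / (1.16 * 0.19)
V = 37.26 / 0.2204
V = 169.06 L


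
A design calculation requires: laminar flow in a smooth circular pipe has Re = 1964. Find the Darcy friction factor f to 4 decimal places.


f = 64 / Re
f = 64 / 1964
f = 0.0326


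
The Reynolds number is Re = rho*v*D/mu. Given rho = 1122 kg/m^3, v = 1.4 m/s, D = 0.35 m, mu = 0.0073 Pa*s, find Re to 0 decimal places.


Re = rho * v * D / mu
Re = 1122 * 1.4 * 0.35 / 0.0073
Re = 549.78 / 0.0073
Re = 75312


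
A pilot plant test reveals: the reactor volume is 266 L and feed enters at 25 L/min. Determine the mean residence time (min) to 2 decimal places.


tau = V / v0
tau = 266 / 25
tau = 10.64 min


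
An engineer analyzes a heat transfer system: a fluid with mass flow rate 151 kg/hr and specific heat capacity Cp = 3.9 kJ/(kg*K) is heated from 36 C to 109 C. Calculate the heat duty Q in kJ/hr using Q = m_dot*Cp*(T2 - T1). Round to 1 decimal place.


Q = m_dot * Cp * (T2 - T1)
Q = 151 * 3.9 * (109 - 36)
Q = 151 * 3.9 * 73
Q = 42989.7 kJ/hr


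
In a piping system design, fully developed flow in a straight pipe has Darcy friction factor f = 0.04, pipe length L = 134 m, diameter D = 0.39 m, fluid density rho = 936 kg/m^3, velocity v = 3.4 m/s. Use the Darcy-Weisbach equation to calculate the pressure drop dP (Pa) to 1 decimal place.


dP = f * (L/D) * (rho*v^2/2)
dP = 0.04 * (134/0.39) * (936*3.4^2/2)
L/D = 343.58974359
rho*v^2/2 = 936*11.56/2 = 5410.08
dP = 0.04 * 343.58974359 * 5410.08
dP = 74353.9 Pa


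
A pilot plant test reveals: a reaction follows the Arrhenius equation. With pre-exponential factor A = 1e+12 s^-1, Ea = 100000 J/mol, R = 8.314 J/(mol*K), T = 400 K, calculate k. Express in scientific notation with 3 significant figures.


k = A * exp(-Ea/(R*T))
k = 1e+12 * exp(-100000 / (8.314 * 400))
k = 1e+12 * exp(-30.069762)
k = 8.73e-02


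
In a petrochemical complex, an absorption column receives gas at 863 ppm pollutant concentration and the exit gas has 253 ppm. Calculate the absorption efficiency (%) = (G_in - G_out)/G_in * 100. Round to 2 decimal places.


Efficiency = (G_in - G_out) / G_in * 100%
Efficiency = (863 - 253) / 863 * 100
Efficiency = 610 / 863 * 100
Efficiency = 70.68%


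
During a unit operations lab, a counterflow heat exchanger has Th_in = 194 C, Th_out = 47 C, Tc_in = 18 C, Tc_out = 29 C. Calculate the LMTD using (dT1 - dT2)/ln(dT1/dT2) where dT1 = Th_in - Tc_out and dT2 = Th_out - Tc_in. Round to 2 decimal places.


dT1 = Th_in - Tc_out = 194 - 29 = 165
dT2 = Th_out - Tc_in = 47 - 18 = 29
LMTD = (dT1 - dT2) / ln(dT1/dT2)
LMTD = (165 - 29) / ln(165/29)
LMTD = 78.22 K


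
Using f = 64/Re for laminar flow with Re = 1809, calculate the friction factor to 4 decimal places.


f = 64 / Re
f = 64 / 1809
f = 0.0354


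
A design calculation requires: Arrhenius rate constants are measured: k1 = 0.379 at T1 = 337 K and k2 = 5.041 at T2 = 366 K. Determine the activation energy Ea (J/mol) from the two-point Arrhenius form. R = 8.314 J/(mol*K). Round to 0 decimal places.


Ea = R * ln(k2/k1) / (1/T1 - 1/T2)
ln(k2/k1) = ln(5.041/0.379) = 2.5878235
1/T1 - 1/T2 = 1/337 - 1/366 = 0.000235118613
Ea = 8.314 * 2.5878235 / 0.000235118613
Ea = 91508 J/mol


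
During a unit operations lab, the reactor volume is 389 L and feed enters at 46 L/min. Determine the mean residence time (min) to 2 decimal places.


tau = V / v0
tau = 389 / 46
tau = 8.46 min


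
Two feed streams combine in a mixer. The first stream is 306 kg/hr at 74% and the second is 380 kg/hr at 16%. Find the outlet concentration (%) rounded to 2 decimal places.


Mass balance on solute: F1*x1 + F2*x2 = F3*x3
F3 = F1 + F2 = 306 + 380 = 686 kg/hr
x3 = (F1*x1 + F2*x2)/F3
x3 = (306*0.74 + 380*0.16) / 686
x3 = 41.87%


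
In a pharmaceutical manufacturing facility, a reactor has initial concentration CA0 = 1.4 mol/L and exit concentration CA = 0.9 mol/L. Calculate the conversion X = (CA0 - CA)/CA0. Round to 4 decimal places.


X = (CA0 - CA) / CA0
X = (1.4 - 0.9) / 1.4
X = 0.5 / 1.4
X = 0.3571


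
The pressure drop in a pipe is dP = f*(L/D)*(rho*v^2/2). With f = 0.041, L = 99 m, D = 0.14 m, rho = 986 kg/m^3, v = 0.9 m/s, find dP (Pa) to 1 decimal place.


dP = f * (L/D) * (rho*v^2/2)
dP = 0.041 * (99/0.14) * (986*0.9^2/2)
L/D = 707.14285714
rho*v^2/2 = 986*0.81/2 = 399.33
dP = 0.041 * 707.14285714 * 399.33
dP = 11577.7 Pa


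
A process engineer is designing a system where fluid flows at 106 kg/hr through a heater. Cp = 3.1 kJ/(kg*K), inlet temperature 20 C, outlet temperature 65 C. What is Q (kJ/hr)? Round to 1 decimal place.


Q = m_dot * Cp * (T2 - T1)
Q = 106 * 3.1 * (65 - 20)
Q = 106 * 3.1 * 45
Q = 14787.0 kJ/hr


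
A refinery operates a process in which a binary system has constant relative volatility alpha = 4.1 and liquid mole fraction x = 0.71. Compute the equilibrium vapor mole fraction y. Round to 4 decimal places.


y = alpha*x / (1 + (alpha-1)*x)
y = 4.1*0.71 / (1 + (4.1-1)*0.71)
y = 2.911 / (1 + 2.201)
y = 2.911 / 3.201
y = 0.9094


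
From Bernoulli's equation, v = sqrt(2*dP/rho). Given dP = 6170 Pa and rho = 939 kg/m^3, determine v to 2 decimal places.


v = sqrt(2*dP/rho)
v = sqrt(2*6170/939)
v = sqrt(13.14164)
v = 3.63 m/s


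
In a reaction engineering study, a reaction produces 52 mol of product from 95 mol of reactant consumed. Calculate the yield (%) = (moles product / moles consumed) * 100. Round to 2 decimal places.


Yield = (moles product / moles consumed) * 100%
Yield = (52 / 95) * 100
Yield = 0.5474 * 100
Yield = 54.74%


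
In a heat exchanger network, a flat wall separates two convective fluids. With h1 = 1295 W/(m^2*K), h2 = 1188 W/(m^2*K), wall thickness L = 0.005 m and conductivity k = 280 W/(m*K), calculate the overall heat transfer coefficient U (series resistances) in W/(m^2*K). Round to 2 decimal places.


1/U = 1/h1 + L/k + 1/h2
1/U = 1/1295 + 0.005/280 + 1/1188
1/U = 0.0007722008 + 1.78571e-05 + 0.0008417508
1/U = 0.0016318087
U = 612.82 W/(m^2*K)


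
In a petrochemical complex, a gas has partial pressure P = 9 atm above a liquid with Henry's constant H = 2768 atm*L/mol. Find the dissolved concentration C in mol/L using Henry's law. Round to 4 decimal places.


C = P / H
C = 9 / 2768
C = 0.0033 mol/L


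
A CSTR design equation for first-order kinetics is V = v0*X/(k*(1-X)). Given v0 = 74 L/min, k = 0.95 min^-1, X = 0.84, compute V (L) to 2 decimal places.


V = v0 * X / (k * (1 - X))
V = 74 * 0.84 / (0.95 * (1 - 0.84))
V = 62.16 / (0.95 * 0.16)
V = 62.16 / 0.152
V = 408.95 L


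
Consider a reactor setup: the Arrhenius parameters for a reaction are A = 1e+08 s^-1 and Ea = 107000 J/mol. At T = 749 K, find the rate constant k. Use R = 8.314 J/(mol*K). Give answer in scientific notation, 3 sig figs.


k = A * exp(-Ea/(R*T))
k = 1e+08 * exp(-107000 / (8.314 * 749))
k = 1e+08 * exp(-17.182721)
k = 3.45e+00


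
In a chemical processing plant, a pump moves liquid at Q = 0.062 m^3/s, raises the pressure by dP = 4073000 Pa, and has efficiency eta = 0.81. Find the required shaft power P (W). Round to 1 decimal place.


P = Q * dP / eta
P = 0.062 * 4073000 / 0.81
P = 252526.0 / 0.81
P = 311760.5 W


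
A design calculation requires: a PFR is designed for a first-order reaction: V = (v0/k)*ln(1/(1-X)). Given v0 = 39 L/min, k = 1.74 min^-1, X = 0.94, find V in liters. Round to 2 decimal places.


V = (v0/k) * ln(1/(1-X))
V = (39/1.74) * ln(1/(1-0.94))
V = 22.413793 * ln(16.666667)
V = 22.413793 * 2.813411
V = 63.06 L


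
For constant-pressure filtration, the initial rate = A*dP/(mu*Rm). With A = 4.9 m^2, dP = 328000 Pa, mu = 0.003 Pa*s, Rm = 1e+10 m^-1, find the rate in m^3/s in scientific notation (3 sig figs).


rate = A * dP / (mu * Rm)
rate = 4.9 * 328000 / (0.003 * 1e+10)
rate = 1607200.0 / 3.000e+07
rate = 5.36e-02 m^3/s


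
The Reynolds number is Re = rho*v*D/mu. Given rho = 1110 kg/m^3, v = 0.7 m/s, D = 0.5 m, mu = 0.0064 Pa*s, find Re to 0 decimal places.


Re = rho * v * D / mu
Re = 1110 * 0.7 * 0.5 / 0.0064
Re = 388.5 / 0.0064
Re = 60703


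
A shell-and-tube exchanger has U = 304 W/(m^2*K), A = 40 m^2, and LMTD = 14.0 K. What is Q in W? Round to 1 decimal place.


Q = U * A * LMTD
Q = 304 * 40 * 14.0
Q = 170240.0 W


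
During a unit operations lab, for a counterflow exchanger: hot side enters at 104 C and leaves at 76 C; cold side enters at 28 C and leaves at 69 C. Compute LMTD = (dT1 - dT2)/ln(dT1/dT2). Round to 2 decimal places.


dT1 = Th_in - Tc_out = 104 - 69 = 35
dT2 = Th_out - Tc_in = 76 - 28 = 48
LMTD = (dT1 - dT2) / ln(dT1/dT2)
LMTD = (35 - 48) / ln(35/48)
LMTD = 41.16 K


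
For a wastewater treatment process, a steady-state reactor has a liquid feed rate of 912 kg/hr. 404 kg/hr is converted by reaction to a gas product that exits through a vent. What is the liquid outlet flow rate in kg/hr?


Steady-state mass balance on the main outlet: F_out = F_in - F_removed
F_out = 912 - 404
F_out = 508 kg/hr


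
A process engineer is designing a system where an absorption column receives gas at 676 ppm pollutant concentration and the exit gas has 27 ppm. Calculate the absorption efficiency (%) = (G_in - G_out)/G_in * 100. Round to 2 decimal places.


Efficiency = (G_in - G_out) / G_in * 100%
Efficiency = (676 - 27) / 676 * 100
Efficiency = 649 / 676 * 100
Efficiency = 96.01%


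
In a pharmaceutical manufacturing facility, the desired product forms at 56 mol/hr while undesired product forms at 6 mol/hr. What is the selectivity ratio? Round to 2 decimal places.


S = desired product rate / undesired product rate
S = 56 / 6
S = 9.33


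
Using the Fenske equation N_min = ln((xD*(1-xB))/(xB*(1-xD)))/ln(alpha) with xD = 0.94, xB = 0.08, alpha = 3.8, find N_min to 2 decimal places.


N_min = ln((xD*(1-xB))/(xB*(1-xD))) / ln(alpha)
Numerator inside ln: 0.8648 / 0.0048 = 180.166667
ln(180.166667) = 5.193882
ln(alpha) = ln(3.8) = 1.335001
N_min = 5.193882 / 1.335001 = 3.89


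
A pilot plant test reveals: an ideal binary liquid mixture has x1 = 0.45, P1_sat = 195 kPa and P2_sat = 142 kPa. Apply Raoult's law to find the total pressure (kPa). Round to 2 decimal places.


P = x1*P1_sat + x2*P2_sat
x2 = 1 - x1 = 1 - 0.45 = 0.55
P = 0.45*195 + 0.55*142
P = 87.75 + 78.1
P = 165.85 kPa


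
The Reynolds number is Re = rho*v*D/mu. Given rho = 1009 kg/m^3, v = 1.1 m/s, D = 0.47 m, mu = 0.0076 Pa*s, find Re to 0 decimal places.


Re = rho * v * D / mu
Re = 1009 * 1.1 * 0.47 / 0.0076
Re = 521.653 / 0.0076
Re = 68639


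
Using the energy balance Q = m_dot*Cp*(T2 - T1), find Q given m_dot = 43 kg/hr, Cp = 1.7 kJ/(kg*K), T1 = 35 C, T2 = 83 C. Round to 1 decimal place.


Q = m_dot * Cp * (T2 - T1)
Q = 43 * 1.7 * (83 - 35)
Q = 43 * 1.7 * 48
Q = 3508.8 kJ/hr
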